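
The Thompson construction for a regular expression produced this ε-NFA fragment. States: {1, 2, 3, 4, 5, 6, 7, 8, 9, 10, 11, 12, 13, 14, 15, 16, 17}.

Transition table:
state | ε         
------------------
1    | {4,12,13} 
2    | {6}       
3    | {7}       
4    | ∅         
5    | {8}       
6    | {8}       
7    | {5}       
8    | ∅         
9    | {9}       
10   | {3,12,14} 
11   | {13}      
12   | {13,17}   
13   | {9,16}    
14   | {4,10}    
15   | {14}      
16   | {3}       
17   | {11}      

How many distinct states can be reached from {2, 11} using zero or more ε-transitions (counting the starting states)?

10

Start with {2, 11}.
From 2 via ε: add 6.
From 11 via ε: add 13.
From 6 via ε: add 8.
From 13 via ε: add 9, 16.
From 16 via ε: add 3.
From 3 via ε: add 7.
From 7 via ε: add 5.
ε-closure = {2, 3, 5, 6, 7, 8, 9, 11, 13, 16}, which has 10 states.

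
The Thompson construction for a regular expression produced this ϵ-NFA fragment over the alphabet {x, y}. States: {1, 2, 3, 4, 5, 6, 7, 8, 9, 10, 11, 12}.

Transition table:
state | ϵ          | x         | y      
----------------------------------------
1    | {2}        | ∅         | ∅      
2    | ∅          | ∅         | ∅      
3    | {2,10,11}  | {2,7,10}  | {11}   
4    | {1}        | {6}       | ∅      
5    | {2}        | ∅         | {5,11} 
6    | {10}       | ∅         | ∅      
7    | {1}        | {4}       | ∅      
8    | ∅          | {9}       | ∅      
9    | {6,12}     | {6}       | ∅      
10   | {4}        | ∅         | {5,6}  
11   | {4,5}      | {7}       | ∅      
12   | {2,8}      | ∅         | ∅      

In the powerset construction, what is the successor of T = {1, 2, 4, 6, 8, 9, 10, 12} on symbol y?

{1, 2, 4, 5, 6, 10}

10 on y → {5, 6}.
No y-transition from 1, 2, 4, 6, 8, 9, 12.
Union after reading y: {5, 6}.
Now take the ϵ-closure:
From 5 via ϵ: add 2.
From 6 via ϵ: add 10.
From 10 via ϵ: add 4.
From 4 via ϵ: add 1.
No new states can be added; the closed set is {1, 2, 4, 5, 6, 10}.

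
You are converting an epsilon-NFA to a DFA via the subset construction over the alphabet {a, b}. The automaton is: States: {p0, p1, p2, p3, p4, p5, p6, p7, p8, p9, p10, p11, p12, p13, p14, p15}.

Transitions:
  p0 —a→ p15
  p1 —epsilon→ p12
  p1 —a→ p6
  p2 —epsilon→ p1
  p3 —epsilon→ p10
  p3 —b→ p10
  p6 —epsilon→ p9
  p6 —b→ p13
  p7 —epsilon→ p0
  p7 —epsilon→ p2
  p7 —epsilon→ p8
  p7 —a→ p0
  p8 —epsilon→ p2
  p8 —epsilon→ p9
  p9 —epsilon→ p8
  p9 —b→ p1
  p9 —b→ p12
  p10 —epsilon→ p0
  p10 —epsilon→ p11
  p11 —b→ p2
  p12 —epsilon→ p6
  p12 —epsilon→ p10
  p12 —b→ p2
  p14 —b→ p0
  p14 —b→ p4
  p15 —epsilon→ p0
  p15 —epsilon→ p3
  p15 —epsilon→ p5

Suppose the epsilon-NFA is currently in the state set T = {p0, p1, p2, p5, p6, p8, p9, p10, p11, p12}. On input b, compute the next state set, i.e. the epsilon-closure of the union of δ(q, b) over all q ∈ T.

{p0, p1, p2, p6, p8, p9, p10, p11, p12, p13}

p6 on b → {p13}.
p9 on b → {p1, p12}.
p11 on b → {p2}.
p12 on b → {p2}.
No b-transition from p0, p1, p2, p5, p8, p10.
Union after reading b: {p1, p2, p12, p13}.
Now take the epsilon-closure:
From p12 via epsilon: add p6, p10.
From p6 via epsilon: add p9.
From p10 via epsilon: add p0, p11.
From p9 via epsilon: add p8.
No new states can be added; the closed set is {p0, p1, p2, p6, p8, p9, p10, p11, p12, p13}.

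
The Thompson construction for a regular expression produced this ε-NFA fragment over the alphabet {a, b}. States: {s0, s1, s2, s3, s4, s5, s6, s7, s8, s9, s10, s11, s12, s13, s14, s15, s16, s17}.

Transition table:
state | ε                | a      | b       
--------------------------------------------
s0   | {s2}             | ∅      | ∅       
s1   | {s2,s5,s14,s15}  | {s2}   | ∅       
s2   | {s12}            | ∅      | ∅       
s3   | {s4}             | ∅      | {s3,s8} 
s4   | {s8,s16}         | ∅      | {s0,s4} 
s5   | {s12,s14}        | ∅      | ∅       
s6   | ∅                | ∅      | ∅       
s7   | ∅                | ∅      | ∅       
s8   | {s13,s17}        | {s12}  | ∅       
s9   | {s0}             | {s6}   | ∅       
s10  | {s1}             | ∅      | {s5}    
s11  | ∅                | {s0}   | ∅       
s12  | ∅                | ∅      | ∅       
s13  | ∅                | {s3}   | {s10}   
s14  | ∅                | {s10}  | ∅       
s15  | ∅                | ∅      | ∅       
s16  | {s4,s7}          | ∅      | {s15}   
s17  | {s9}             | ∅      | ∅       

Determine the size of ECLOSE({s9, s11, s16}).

Start with {s9, s11, s16}.
From s9 via ε: add s0.
From s16 via ε: add s4, s7.
From s0 via ε: add s2.
From s4 via ε: add s8.
From s2 via ε: add s12.
From s8 via ε: add s13, s17.
ε-closure = {s0, s2, s4, s7, s8, s9, s11, s12, s13, s16, s17}, which has 11 states.

11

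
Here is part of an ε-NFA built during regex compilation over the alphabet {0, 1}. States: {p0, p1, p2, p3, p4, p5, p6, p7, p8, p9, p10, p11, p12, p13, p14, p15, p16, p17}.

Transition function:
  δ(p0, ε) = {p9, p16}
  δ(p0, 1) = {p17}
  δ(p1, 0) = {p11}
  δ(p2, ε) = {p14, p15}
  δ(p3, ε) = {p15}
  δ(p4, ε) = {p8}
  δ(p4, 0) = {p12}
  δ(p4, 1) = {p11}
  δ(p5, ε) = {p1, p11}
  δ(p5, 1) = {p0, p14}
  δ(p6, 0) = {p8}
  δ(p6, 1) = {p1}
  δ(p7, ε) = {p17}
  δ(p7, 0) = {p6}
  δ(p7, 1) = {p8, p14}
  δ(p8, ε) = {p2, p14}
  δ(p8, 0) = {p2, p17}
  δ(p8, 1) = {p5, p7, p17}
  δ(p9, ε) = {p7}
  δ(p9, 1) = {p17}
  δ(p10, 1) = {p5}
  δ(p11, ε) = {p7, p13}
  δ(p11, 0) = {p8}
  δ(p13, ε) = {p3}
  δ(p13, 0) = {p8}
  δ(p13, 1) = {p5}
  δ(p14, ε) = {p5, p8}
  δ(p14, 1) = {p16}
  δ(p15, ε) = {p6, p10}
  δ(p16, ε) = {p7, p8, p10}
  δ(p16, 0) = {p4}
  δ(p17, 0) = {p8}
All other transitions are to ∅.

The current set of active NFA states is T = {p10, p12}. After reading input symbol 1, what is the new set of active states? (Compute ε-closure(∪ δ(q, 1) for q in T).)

{p1, p3, p5, p6, p7, p10, p11, p13, p15, p17}

p10 on 1 → {p5}.
No 1-transition from p12.
Union after reading 1: {p5}.
Now take the ε-closure:
From p5 via ε: add p1, p11.
From p11 via ε: add p7, p13.
From p7 via ε: add p17.
From p13 via ε: add p3.
From p3 via ε: add p15.
From p15 via ε: add p6, p10.
No new states can be added; the closed set is {p1, p3, p5, p6, p7, p10, p11, p13, p15, p17}.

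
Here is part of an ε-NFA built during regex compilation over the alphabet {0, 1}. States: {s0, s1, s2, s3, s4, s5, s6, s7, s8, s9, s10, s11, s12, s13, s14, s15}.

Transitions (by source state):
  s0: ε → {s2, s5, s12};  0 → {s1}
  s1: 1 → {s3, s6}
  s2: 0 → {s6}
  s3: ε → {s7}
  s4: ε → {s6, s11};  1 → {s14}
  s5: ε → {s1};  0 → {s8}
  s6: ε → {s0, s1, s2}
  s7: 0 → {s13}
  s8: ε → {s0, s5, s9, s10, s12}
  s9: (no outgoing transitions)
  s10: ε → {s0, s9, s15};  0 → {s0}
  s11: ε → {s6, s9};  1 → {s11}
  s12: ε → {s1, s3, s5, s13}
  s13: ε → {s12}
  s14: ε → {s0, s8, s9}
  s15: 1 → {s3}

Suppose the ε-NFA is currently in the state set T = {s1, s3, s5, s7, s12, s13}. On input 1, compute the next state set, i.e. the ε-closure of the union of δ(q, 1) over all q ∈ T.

s1 on 1 → {s3, s6}.
No 1-transition from s3, s5, s7, s12, s13.
Union after reading 1: {s3, s6}.
Now take the ε-closure:
From s3 via ε: add s7.
From s6 via ε: add s0, s1, s2.
From s0 via ε: add s5, s12.
From s12 via ε: add s13.
No new states can be added; the closed set is {s0, s1, s2, s3, s5, s6, s7, s12, s13}.

{s0, s1, s2, s3, s5, s6, s7, s12, s13}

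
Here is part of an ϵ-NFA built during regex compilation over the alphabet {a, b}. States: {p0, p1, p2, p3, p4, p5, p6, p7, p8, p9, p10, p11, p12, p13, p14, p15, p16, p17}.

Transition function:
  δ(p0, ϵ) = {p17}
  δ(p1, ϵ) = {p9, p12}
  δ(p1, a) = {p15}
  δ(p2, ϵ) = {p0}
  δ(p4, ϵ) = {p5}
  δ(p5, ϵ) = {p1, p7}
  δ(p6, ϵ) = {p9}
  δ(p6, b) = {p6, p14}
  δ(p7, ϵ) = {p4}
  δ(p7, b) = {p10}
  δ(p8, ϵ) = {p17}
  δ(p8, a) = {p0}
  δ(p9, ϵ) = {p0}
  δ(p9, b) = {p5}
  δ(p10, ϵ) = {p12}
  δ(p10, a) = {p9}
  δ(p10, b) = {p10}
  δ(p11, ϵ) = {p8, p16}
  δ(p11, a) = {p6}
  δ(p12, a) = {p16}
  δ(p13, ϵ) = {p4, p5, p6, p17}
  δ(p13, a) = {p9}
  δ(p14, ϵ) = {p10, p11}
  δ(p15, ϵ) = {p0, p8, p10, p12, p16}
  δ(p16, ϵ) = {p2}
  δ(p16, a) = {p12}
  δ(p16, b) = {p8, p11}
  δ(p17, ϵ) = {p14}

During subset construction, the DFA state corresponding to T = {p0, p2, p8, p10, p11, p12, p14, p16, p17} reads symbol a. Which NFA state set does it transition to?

{p0, p2, p6, p8, p9, p10, p11, p12, p14, p16, p17}

p8 on a → {p0}.
p10 on a → {p9}.
p11 on a → {p6}.
p12 on a → {p16}.
p16 on a → {p12}.
No a-transition from p0, p2, p14, p17.
Union after reading a: {p0, p6, p9, p12, p16}.
Now take the ϵ-closure:
From p0 via ϵ: add p17.
From p16 via ϵ: add p2.
From p17 via ϵ: add p14.
From p14 via ϵ: add p10, p11.
From p11 via ϵ: add p8.
No new states can be added; the closed set is {p0, p2, p6, p8, p9, p10, p11, p12, p14, p16, p17}.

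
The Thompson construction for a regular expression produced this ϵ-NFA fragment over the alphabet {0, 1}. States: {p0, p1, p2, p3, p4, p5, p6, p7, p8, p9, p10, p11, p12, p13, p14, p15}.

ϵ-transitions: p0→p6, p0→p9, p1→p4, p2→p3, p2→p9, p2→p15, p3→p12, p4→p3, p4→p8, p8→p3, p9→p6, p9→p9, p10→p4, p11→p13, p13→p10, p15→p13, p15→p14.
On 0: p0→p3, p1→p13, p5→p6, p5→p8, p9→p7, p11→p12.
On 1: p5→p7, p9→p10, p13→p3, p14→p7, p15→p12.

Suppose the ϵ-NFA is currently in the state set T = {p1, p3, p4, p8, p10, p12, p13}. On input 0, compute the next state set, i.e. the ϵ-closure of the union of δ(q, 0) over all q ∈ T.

p1 on 0 → {p13}.
No 0-transition from p3, p4, p8, p10, p12, p13.
Union after reading 0: {p13}.
Now take the ϵ-closure:
From p13 via ϵ: add p10.
From p10 via ϵ: add p4.
From p4 via ϵ: add p3, p8.
From p3 via ϵ: add p12.
No new states can be added; the closed set is {p3, p4, p8, p10, p12, p13}.

{p3, p4, p8, p10, p12, p13}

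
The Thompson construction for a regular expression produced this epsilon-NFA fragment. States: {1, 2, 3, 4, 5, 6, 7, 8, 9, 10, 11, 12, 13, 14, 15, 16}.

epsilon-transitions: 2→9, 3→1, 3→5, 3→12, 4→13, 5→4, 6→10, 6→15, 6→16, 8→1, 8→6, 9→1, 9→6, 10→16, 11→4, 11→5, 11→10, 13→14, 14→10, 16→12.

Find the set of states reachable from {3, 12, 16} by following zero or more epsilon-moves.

Start with {3, 12, 16}.
From 3 via epsilon: add 1, 5.
From 5 via epsilon: add 4.
From 4 via epsilon: add 13.
From 13 via epsilon: add 14.
From 14 via epsilon: add 10.
No new states can be added; the closed set is {1, 3, 4, 5, 10, 12, 13, 14, 16}.

{1, 3, 4, 5, 10, 12, 13, 14, 16}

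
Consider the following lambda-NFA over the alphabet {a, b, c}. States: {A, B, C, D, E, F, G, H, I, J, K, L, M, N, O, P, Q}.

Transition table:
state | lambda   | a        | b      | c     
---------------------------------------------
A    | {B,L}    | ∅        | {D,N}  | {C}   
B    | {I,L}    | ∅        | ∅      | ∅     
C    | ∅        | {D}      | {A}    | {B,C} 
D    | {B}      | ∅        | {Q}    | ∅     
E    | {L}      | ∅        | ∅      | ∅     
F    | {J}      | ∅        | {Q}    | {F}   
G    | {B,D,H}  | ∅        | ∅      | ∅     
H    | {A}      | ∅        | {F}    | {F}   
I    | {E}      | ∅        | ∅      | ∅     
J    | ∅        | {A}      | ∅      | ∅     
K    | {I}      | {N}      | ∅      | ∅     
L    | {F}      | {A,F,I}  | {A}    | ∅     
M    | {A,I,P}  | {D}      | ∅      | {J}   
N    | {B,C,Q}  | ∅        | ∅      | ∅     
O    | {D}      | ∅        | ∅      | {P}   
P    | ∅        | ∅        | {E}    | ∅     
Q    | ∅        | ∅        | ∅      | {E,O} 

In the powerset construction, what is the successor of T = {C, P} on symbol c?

{B, C, E, F, I, J, L}

C on c → {B, C}.
No c-transition from P.
Union after reading c: {B, C}.
Now take the lambda-closure:
From B via lambda: add I, L.
From I via lambda: add E.
From L via lambda: add F.
From F via lambda: add J.
No new states can be added; the closed set is {B, C, E, F, I, J, L}.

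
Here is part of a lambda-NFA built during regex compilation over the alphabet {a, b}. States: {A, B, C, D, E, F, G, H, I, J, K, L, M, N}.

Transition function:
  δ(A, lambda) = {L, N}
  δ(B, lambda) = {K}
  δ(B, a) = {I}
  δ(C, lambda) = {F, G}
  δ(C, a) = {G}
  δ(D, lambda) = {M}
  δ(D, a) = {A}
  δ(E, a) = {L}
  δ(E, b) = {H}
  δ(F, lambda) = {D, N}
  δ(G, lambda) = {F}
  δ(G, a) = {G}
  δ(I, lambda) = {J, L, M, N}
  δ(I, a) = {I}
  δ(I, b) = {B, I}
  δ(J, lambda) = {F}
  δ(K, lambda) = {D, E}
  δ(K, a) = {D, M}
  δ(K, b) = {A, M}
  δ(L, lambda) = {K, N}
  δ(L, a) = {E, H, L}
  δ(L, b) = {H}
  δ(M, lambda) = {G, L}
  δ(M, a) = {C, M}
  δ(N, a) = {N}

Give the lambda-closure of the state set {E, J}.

Start with {E, J}.
From J via lambda: add F.
From F via lambda: add D, N.
From D via lambda: add M.
From M via lambda: add G, L.
From L via lambda: add K.
No new states can be added; the closed set is {D, E, F, G, J, K, L, M, N}.

{D, E, F, G, J, K, L, M, N}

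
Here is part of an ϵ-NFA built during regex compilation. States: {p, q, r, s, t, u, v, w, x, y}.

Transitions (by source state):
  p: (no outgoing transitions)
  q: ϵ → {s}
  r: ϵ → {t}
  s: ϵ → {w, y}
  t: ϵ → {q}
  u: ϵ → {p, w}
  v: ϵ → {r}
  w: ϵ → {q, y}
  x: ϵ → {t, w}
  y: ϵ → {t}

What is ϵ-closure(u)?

{p, q, s, t, u, w, y}

Start with {u}.
From u via ϵ: add p, w.
From w via ϵ: add q, y.
From q via ϵ: add s.
From y via ϵ: add t.
No new states can be added; the closed set is {p, q, s, t, u, w, y}.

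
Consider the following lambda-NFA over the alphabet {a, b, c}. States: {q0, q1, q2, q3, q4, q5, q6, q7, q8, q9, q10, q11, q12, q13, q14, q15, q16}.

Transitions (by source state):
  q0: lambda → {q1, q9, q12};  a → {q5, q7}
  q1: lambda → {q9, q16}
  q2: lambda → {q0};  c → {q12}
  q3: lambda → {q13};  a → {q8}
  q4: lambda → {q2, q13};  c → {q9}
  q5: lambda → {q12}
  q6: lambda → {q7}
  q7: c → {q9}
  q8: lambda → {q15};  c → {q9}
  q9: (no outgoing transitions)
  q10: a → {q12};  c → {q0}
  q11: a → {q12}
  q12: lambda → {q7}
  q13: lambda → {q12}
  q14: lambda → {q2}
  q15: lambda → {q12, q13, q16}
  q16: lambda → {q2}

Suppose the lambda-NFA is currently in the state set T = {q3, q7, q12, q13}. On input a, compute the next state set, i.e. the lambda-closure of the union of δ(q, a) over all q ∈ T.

q3 on a → {q8}.
No a-transition from q7, q12, q13.
Union after reading a: {q8}.
Now take the lambda-closure:
From q8 via lambda: add q15.
From q15 via lambda: add q12, q13, q16.
From q12 via lambda: add q7.
From q16 via lambda: add q2.
From q2 via lambda: add q0.
From q0 via lambda: add q1, q9.
No new states can be added; the closed set is {q0, q1, q2, q7, q8, q9, q12, q13, q15, q16}.

{q0, q1, q2, q7, q8, q9, q12, q13, q15, q16}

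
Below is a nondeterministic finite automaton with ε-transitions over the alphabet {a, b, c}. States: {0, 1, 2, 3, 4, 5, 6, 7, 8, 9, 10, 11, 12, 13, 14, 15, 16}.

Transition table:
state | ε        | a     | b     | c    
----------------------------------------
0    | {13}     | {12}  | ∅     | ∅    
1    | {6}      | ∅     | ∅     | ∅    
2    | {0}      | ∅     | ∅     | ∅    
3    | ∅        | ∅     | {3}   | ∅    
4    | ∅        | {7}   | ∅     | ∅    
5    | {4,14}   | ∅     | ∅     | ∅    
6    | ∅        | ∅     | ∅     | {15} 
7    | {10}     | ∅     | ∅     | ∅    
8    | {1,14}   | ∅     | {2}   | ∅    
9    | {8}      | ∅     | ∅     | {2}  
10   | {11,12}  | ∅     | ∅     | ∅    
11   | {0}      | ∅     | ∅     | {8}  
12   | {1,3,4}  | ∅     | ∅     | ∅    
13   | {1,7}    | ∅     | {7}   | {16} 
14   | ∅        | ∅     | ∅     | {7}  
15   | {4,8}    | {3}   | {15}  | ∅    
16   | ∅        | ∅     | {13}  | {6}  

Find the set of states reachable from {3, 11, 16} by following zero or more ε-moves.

{0, 1, 3, 4, 6, 7, 10, 11, 12, 13, 16}

Start with {3, 11, 16}.
From 11 via ε: add 0.
From 0 via ε: add 13.
From 13 via ε: add 1, 7.
From 1 via ε: add 6.
From 7 via ε: add 10.
From 10 via ε: add 12.
From 12 via ε: add 4.
No new states can be added; the closed set is {0, 1, 3, 4, 6, 7, 10, 11, 12, 13, 16}.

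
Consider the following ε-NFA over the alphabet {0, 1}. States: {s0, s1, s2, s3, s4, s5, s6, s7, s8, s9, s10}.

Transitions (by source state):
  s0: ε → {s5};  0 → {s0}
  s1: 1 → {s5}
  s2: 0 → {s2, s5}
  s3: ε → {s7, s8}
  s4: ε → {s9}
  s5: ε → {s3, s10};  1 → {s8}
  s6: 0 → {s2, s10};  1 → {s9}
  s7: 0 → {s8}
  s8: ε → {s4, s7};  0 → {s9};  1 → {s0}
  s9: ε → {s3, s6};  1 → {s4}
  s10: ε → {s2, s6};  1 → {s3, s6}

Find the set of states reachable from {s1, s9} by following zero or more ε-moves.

{s1, s3, s4, s6, s7, s8, s9}

Start with {s1, s9}.
From s9 via ε: add s3, s6.
From s3 via ε: add s7, s8.
From s8 via ε: add s4.
No new states can be added; the closed set is {s1, s3, s4, s6, s7, s8, s9}.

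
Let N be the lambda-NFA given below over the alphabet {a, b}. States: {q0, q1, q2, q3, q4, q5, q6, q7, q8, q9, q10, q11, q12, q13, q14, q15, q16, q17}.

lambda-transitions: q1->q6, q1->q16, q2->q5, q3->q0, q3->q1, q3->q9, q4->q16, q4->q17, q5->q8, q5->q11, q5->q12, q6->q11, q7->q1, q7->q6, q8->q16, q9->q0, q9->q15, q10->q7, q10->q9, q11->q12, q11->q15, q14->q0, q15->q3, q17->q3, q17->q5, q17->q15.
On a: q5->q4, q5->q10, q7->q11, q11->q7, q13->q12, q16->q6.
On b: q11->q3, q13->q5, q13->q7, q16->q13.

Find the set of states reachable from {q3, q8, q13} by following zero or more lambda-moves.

Start with {q3, q8, q13}.
From q3 via lambda: add q0, q1, q9.
From q8 via lambda: add q16.
From q1 via lambda: add q6.
From q9 via lambda: add q15.
From q6 via lambda: add q11.
From q11 via lambda: add q12.
No new states can be added; the closed set is {q0, q1, q3, q6, q8, q9, q11, q12, q13, q15, q16}.

{q0, q1, q3, q6, q8, q9, q11, q12, q13, q15, q16}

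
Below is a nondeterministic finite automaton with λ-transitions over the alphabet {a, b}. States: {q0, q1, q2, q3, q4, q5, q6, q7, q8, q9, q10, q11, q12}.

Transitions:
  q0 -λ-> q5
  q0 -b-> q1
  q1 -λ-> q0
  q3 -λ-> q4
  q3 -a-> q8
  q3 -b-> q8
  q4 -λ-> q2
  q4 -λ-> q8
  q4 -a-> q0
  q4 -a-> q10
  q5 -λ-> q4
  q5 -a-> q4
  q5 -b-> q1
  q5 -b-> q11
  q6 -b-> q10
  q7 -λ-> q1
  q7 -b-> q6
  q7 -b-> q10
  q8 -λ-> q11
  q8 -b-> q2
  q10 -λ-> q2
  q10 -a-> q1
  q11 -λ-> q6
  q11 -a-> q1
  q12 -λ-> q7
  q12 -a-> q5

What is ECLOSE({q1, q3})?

Start with {q1, q3}.
From q1 via λ: add q0.
From q3 via λ: add q4.
From q0 via λ: add q5.
From q4 via λ: add q2, q8.
From q8 via λ: add q11.
From q11 via λ: add q6.
No new states can be added; the closed set is {q0, q1, q2, q3, q4, q5, q6, q8, q11}.

{q0, q1, q2, q3, q4, q5, q6, q8, q11}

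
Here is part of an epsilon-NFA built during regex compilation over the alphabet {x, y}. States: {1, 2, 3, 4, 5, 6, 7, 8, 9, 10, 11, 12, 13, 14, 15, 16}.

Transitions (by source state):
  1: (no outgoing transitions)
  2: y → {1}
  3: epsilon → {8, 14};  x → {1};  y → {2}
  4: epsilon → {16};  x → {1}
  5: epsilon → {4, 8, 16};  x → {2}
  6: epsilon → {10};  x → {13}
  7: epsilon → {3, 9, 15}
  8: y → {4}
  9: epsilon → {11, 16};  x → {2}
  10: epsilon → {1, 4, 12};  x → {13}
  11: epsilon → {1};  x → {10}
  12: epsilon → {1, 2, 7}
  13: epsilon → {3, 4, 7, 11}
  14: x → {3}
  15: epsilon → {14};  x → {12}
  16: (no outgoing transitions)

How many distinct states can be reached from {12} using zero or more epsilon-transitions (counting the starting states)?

Start with {12}.
From 12 via epsilon: add 1, 2, 7.
From 7 via epsilon: add 3, 9, 15.
From 3 via epsilon: add 8, 14.
From 9 via epsilon: add 11, 16.
epsilon-closure = {1, 2, 3, 7, 8, 9, 11, 12, 14, 15, 16}, which has 11 states.

11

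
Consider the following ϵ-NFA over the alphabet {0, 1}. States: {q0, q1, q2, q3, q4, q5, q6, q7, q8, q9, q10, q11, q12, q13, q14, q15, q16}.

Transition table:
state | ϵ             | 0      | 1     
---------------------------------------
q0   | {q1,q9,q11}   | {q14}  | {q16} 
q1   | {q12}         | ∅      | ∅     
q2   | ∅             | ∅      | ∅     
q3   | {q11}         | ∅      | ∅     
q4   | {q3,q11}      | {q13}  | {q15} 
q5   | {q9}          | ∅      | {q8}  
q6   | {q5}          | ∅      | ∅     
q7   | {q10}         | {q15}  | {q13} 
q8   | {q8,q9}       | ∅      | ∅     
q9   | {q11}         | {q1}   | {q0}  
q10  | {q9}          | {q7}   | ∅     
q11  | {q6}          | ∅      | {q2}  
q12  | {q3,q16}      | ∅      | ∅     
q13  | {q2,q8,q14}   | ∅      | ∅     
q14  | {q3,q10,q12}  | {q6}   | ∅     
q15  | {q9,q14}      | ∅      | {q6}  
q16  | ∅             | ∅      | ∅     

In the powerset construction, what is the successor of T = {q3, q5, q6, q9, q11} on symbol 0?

{q1, q3, q5, q6, q9, q11, q12, q16}

q9 on 0 → {q1}.
No 0-transition from q3, q5, q6, q11.
Union after reading 0: {q1}.
Now take the ϵ-closure:
From q1 via ϵ: add q12.
From q12 via ϵ: add q3, q16.
From q3 via ϵ: add q11.
From q11 via ϵ: add q6.
From q6 via ϵ: add q5.
From q5 via ϵ: add q9.
No new states can be added; the closed set is {q1, q3, q5, q6, q9, q11, q12, q16}.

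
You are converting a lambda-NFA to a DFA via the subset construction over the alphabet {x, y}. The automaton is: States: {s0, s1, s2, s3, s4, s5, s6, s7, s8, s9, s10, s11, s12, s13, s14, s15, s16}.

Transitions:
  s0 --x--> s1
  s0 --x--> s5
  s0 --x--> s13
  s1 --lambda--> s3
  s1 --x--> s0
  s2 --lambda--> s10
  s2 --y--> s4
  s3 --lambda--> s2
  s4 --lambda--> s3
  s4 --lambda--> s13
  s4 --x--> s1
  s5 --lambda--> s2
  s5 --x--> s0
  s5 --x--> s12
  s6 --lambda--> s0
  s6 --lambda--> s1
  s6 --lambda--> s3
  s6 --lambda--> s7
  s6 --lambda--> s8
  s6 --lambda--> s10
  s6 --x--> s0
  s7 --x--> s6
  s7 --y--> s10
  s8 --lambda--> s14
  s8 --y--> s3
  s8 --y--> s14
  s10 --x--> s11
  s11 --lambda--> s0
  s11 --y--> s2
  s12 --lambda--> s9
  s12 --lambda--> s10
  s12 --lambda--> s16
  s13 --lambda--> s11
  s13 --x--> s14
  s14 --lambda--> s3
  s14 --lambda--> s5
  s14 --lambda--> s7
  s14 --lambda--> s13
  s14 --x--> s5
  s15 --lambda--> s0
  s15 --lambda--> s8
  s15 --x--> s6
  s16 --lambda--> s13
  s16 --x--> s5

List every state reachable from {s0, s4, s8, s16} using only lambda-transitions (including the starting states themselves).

{s0, s2, s3, s4, s5, s7, s8, s10, s11, s13, s14, s16}

Start with {s0, s4, s8, s16}.
From s4 via lambda: add s3, s13.
From s8 via lambda: add s14.
From s3 via lambda: add s2.
From s13 via lambda: add s11.
From s14 via lambda: add s5, s7.
From s2 via lambda: add s10.
No new states can be added; the closed set is {s0, s2, s3, s4, s5, s7, s8, s10, s11, s13, s14, s16}.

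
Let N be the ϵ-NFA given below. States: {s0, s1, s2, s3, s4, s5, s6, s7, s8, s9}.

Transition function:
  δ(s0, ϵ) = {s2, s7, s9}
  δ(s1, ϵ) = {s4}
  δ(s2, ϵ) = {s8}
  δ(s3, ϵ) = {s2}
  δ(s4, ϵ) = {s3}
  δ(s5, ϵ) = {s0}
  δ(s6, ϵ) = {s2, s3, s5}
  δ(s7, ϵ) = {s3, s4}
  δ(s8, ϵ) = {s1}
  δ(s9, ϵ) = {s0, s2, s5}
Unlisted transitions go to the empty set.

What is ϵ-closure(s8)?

Start with {s8}.
From s8 via ϵ: add s1.
From s1 via ϵ: add s4.
From s4 via ϵ: add s3.
From s3 via ϵ: add s2.
No new states can be added; the closed set is {s1, s2, s3, s4, s8}.

{s1, s2, s3, s4, s8}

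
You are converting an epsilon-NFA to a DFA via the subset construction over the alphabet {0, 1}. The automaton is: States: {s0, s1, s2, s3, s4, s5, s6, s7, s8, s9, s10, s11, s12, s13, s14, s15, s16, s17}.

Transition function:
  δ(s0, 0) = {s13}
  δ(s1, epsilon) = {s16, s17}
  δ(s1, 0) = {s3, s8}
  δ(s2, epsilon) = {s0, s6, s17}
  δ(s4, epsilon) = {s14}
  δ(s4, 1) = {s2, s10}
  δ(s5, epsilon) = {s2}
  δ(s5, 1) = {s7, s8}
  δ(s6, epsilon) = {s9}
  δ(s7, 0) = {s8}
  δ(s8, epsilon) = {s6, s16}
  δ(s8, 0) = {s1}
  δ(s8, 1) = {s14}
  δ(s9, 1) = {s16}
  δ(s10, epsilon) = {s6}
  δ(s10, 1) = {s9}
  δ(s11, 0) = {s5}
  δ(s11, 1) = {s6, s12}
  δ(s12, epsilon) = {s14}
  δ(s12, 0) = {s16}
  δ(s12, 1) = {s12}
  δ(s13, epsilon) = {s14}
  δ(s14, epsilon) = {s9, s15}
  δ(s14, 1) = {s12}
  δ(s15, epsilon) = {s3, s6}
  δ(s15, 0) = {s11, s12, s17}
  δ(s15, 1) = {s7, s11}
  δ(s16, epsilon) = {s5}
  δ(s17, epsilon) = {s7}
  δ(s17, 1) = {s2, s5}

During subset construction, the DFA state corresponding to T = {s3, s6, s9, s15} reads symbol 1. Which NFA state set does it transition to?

s9 on 1 → {s16}.
s15 on 1 → {s7, s11}.
No 1-transition from s3, s6.
Union after reading 1: {s7, s11, s16}.
Now take the epsilon-closure:
From s16 via epsilon: add s5.
From s5 via epsilon: add s2.
From s2 via epsilon: add s0, s6, s17.
From s6 via epsilon: add s9.
No new states can be added; the closed set is {s0, s2, s5, s6, s7, s9, s11, s16, s17}.

{s0, s2, s5, s6, s7, s9, s11, s16, s17}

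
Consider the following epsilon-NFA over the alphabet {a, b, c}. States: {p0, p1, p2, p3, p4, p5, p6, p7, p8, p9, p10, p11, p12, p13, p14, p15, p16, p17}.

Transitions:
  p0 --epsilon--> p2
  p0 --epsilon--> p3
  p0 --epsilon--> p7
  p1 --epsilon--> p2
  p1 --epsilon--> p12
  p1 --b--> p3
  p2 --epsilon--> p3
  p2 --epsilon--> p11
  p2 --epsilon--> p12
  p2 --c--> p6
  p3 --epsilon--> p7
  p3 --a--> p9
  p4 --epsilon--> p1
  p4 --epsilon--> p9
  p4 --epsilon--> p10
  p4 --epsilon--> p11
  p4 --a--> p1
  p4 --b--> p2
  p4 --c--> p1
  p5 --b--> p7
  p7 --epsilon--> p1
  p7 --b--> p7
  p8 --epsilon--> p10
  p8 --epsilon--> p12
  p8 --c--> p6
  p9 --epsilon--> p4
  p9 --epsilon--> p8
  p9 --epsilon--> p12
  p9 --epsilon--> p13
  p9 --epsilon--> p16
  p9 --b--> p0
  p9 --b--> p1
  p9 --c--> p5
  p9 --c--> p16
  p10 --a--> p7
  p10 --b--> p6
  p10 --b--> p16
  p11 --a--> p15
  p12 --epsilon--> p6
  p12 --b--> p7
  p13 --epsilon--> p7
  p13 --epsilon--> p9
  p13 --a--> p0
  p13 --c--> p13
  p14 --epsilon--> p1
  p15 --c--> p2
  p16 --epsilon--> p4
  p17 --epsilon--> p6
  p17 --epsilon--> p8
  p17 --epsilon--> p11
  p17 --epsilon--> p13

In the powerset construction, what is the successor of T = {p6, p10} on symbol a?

{p1, p2, p3, p6, p7, p11, p12}

p10 on a → {p7}.
No a-transition from p6.
Union after reading a: {p7}.
Now take the epsilon-closure:
From p7 via epsilon: add p1.
From p1 via epsilon: add p2, p12.
From p2 via epsilon: add p3, p11.
From p12 via epsilon: add p6.
No new states can be added; the closed set is {p1, p2, p3, p6, p7, p11, p12}.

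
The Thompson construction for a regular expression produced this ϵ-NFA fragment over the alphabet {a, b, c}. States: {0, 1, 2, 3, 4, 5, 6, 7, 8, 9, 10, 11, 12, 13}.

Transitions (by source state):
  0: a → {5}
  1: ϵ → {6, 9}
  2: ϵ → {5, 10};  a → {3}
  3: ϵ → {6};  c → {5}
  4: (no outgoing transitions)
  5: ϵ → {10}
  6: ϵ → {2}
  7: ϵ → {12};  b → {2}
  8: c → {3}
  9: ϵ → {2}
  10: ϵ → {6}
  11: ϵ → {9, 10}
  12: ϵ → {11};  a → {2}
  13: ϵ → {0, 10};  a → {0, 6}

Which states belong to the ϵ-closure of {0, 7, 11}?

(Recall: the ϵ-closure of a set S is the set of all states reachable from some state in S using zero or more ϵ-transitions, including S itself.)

{0, 2, 5, 6, 7, 9, 10, 11, 12}

Start with {0, 7, 11}.
From 7 via ϵ: add 12.
From 11 via ϵ: add 9, 10.
From 9 via ϵ: add 2.
From 10 via ϵ: add 6.
From 2 via ϵ: add 5.
No new states can be added; the closed set is {0, 2, 5, 6, 7, 9, 10, 11, 12}.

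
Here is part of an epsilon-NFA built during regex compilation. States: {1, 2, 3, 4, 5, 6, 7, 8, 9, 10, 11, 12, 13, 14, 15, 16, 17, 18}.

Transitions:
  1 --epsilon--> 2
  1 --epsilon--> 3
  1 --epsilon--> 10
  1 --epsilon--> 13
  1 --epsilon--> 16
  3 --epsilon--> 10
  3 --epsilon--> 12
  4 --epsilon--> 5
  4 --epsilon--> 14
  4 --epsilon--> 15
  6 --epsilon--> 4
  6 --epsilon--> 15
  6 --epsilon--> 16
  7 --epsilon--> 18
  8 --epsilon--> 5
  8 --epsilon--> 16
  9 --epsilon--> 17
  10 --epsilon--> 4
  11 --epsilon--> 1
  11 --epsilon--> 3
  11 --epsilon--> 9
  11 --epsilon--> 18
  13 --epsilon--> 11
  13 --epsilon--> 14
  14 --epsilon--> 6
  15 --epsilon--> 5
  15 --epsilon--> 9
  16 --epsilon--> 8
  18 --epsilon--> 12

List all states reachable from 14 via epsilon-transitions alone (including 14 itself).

{4, 5, 6, 8, 9, 14, 15, 16, 17}

Start with {14}.
From 14 via epsilon: add 6.
From 6 via epsilon: add 4, 15, 16.
From 4 via epsilon: add 5.
From 15 via epsilon: add 9.
From 16 via epsilon: add 8.
From 9 via epsilon: add 17.
No new states can be added; the closed set is {4, 5, 6, 8, 9, 14, 15, 16, 17}.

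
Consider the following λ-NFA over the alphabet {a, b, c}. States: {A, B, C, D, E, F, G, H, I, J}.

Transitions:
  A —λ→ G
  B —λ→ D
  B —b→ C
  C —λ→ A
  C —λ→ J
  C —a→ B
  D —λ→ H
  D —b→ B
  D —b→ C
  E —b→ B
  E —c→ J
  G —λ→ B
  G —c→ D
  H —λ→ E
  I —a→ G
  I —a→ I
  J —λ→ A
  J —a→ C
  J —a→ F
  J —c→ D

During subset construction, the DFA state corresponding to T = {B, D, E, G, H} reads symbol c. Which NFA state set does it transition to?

E on c → {J}.
G on c → {D}.
No c-transition from B, D, H.
Union after reading c: {D, J}.
Now take the λ-closure:
From D via λ: add H.
From J via λ: add A.
From A via λ: add G.
From H via λ: add E.
From G via λ: add B.
No new states can be added; the closed set is {A, B, D, E, G, H, J}.

{A, B, D, E, G, H, J}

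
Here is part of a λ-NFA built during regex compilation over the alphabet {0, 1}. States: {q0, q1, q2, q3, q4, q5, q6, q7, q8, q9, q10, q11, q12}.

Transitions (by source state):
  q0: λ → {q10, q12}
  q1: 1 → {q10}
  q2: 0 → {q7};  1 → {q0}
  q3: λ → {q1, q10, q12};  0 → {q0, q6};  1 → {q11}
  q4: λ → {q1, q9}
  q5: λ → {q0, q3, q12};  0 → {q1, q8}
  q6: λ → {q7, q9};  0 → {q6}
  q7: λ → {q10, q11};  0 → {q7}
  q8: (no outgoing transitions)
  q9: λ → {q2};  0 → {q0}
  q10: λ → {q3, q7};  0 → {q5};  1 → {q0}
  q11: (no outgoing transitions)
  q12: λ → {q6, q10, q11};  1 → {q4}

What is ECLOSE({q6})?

Start with {q6}.
From q6 via λ: add q7, q9.
From q7 via λ: add q10, q11.
From q9 via λ: add q2.
From q10 via λ: add q3.
From q3 via λ: add q1, q12.
No new states can be added; the closed set is {q1, q2, q3, q6, q7, q9, q10, q11, q12}.

{q1, q2, q3, q6, q7, q9, q10, q11, q12}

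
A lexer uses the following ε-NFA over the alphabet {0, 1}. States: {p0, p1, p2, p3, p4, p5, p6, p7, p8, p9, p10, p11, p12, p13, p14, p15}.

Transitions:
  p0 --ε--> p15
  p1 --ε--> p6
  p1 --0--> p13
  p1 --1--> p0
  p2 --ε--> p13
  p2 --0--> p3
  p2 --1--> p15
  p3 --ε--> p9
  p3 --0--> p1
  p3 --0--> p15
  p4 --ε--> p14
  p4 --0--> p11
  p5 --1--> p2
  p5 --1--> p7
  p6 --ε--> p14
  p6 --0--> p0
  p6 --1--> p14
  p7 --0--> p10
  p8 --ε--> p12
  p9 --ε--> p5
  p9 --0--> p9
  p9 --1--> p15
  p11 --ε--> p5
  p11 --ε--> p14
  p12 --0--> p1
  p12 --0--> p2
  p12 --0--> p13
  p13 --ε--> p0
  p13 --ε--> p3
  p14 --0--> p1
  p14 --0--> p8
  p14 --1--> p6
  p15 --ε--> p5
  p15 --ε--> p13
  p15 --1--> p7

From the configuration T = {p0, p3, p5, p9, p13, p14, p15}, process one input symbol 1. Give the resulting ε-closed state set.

p5 on 1 → {p2, p7}.
p9 on 1 → {p15}.
p14 on 1 → {p6}.
p15 on 1 → {p7}.
No 1-transition from p0, p3, p13.
Union after reading 1: {p2, p6, p7, p15}.
Now take the ε-closure:
From p2 via ε: add p13.
From p6 via ε: add p14.
From p15 via ε: add p5.
From p13 via ε: add p0, p3.
From p3 via ε: add p9.
No new states can be added; the closed set is {p0, p2, p3, p5, p6, p7, p9, p13, p14, p15}.

{p0, p2, p3, p5, p6, p7, p9, p13, p14, p15}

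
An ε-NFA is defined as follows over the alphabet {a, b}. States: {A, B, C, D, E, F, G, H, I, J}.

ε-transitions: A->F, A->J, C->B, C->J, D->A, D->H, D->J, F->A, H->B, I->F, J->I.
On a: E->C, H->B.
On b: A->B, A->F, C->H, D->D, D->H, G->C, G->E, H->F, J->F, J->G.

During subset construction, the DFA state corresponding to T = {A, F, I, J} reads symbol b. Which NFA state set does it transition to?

A on b → {B, F}.
J on b → {F, G}.
No b-transition from F, I.
Union after reading b: {B, F, G}.
Now take the ε-closure:
From F via ε: add A.
From A via ε: add J.
From J via ε: add I.
No new states can be added; the closed set is {A, B, F, G, I, J}.

{A, B, F, G, I, J}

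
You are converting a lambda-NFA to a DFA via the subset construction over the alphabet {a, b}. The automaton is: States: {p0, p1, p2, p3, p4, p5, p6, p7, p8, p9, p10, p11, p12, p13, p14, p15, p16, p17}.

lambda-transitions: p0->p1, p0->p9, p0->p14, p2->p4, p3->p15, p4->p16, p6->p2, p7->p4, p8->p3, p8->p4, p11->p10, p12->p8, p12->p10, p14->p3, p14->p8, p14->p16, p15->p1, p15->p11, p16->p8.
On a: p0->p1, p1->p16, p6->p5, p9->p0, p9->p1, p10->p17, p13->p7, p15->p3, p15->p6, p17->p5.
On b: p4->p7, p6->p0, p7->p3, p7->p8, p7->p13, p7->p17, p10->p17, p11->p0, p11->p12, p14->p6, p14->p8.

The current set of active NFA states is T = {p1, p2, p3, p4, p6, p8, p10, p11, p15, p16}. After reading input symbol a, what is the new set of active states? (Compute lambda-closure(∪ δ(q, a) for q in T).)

p1 on a → {p16}.
p6 on a → {p5}.
p10 on a → {p17}.
p15 on a → {p3, p6}.
No a-transition from p2, p3, p4, p8, p11, p16.
Union after reading a: {p3, p5, p6, p16, p17}.
Now take the lambda-closure:
From p3 via lambda: add p15.
From p6 via lambda: add p2.
From p16 via lambda: add p8.
From p2 via lambda: add p4.
From p15 via lambda: add p1, p11.
From p11 via lambda: add p10.
No new states can be added; the closed set is {p1, p2, p3, p4, p5, p6, p8, p10, p11, p15, p16, p17}.

{p1, p2, p3, p4, p5, p6, p8, p10, p11, p15, p16, p17}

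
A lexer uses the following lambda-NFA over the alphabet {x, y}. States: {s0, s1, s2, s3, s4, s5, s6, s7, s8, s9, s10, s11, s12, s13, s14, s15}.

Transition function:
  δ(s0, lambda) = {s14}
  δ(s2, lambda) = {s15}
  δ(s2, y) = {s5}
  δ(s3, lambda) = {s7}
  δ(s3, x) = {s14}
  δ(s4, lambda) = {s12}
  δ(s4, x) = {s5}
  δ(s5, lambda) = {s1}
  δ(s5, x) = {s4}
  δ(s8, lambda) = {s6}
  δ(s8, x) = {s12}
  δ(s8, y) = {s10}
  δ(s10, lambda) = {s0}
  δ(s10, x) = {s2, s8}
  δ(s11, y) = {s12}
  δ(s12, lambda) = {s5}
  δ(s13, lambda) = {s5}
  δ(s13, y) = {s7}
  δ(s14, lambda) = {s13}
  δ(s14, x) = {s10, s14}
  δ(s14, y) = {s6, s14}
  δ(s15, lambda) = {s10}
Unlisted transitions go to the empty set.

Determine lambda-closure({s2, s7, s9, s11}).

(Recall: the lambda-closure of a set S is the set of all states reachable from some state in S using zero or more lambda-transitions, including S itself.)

Start with {s2, s7, s9, s11}.
From s2 via lambda: add s15.
From s15 via lambda: add s10.
From s10 via lambda: add s0.
From s0 via lambda: add s14.
From s14 via lambda: add s13.
From s13 via lambda: add s5.
From s5 via lambda: add s1.
No new states can be added; the closed set is {s0, s1, s2, s5, s7, s9, s10, s11, s13, s14, s15}.

{s0, s1, s2, s5, s7, s9, s10, s11, s13, s14, s15}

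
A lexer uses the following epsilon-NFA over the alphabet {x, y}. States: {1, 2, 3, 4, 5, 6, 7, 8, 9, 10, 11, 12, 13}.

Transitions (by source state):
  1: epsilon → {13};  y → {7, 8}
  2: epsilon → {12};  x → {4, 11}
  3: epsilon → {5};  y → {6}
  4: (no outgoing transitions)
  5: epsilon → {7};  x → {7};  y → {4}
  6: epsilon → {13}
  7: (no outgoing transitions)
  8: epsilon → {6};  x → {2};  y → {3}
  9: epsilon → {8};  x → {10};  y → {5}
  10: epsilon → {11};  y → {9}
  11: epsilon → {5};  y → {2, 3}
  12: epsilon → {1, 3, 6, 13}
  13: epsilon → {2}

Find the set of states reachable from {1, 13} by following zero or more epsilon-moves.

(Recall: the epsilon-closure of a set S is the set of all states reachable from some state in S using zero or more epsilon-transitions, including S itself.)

{1, 2, 3, 5, 6, 7, 12, 13}

Start with {1, 13}.
From 13 via epsilon: add 2.
From 2 via epsilon: add 12.
From 12 via epsilon: add 3, 6.
From 3 via epsilon: add 5.
From 5 via epsilon: add 7.
No new states can be added; the closed set is {1, 2, 3, 5, 6, 7, 12, 13}.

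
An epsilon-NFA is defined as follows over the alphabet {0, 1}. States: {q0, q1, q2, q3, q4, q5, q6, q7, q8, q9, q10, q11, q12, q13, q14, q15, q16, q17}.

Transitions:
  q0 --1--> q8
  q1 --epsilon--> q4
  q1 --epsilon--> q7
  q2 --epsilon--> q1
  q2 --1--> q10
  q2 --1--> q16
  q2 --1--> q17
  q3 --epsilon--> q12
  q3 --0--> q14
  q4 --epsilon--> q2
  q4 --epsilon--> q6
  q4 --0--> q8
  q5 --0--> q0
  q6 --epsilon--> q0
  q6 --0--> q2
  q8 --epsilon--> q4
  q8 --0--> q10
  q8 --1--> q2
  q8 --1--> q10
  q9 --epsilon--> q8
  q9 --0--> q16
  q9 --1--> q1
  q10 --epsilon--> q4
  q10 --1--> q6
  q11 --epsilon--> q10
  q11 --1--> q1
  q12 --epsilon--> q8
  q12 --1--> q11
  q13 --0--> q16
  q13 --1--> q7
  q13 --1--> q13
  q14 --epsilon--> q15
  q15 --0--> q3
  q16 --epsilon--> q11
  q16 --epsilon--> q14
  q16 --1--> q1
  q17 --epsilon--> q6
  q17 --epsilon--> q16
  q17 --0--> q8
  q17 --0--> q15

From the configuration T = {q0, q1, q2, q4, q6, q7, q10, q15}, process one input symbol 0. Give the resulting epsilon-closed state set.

q4 on 0 → {q8}.
q6 on 0 → {q2}.
q15 on 0 → {q3}.
No 0-transition from q0, q1, q2, q7, q10.
Union after reading 0: {q2, q3, q8}.
Now take the epsilon-closure:
From q2 via epsilon: add q1.
From q3 via epsilon: add q12.
From q8 via epsilon: add q4.
From q1 via epsilon: add q7.
From q4 via epsilon: add q6.
From q6 via epsilon: add q0.
No new states can be added; the closed set is {q0, q1, q2, q3, q4, q6, q7, q8, q12}.

{q0, q1, q2, q3, q4, q6, q7, q8, q12}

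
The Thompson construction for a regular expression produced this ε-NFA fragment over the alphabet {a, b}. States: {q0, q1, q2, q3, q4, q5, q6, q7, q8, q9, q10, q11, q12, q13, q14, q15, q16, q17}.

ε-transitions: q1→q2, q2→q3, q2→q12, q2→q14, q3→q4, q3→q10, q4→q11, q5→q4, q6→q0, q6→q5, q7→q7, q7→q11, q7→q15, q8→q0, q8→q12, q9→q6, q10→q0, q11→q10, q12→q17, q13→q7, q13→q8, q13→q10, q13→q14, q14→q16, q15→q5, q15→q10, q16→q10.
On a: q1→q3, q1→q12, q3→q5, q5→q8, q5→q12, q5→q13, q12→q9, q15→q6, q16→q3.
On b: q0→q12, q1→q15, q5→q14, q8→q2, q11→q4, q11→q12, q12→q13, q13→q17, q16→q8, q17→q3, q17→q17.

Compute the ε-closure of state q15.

{q0, q4, q5, q10, q11, q15}

Start with {q15}.
From q15 via ε: add q5, q10.
From q5 via ε: add q4.
From q10 via ε: add q0.
From q4 via ε: add q11.
No new states can be added; the closed set is {q0, q4, q5, q10, q11, q15}.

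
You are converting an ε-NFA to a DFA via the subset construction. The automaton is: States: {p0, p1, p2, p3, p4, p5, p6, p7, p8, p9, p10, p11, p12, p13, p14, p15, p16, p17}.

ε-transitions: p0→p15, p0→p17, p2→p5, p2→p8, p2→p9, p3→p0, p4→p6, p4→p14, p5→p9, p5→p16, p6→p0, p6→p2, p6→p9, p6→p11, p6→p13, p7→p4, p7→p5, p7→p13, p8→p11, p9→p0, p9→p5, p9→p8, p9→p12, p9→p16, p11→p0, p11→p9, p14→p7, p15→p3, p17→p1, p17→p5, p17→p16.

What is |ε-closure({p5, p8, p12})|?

Start with {p5, p8, p12}.
From p5 via ε: add p9, p16.
From p8 via ε: add p11.
From p9 via ε: add p0.
From p0 via ε: add p15, p17.
From p15 via ε: add p3.
From p17 via ε: add p1.
ε-closure = {p0, p1, p3, p5, p8, p9, p11, p12, p15, p16, p17}, which has 11 states.

11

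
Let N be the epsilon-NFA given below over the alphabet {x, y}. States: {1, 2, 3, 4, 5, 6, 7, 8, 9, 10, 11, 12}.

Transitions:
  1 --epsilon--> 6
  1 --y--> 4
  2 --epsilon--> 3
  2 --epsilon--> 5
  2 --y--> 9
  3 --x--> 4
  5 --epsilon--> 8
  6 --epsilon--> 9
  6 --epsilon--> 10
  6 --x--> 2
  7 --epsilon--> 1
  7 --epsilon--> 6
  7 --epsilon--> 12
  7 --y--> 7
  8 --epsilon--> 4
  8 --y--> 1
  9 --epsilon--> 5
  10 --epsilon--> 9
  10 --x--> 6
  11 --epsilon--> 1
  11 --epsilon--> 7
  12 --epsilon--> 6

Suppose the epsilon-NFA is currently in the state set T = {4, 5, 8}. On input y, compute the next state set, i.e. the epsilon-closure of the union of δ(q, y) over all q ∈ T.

8 on y → {1}.
No y-transition from 4, 5.
Union after reading y: {1}.
Now take the epsilon-closure:
From 1 via epsilon: add 6.
From 6 via epsilon: add 9, 10.
From 9 via epsilon: add 5.
From 5 via epsilon: add 8.
From 8 via epsilon: add 4.
No new states can be added; the closed set is {1, 4, 5, 6, 8, 9, 10}.

{1, 4, 5, 6, 8, 9, 10}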